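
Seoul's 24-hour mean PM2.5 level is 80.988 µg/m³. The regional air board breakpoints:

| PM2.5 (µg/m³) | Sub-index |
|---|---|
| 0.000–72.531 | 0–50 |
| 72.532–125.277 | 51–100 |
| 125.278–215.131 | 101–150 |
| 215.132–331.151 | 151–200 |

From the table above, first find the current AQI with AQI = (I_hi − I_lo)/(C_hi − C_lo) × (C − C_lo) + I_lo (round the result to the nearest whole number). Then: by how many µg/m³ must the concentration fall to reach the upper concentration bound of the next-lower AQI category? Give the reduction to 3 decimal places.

8.457

PM2.5: 80.988 lies in 72.532–125.277, so I_lo=51, I_hi=100, C_lo=72.532, C_hi=125.277.
(100−51)/(125.277−72.532) × (80.988−72.532) + 51 = 49/52.745 × 8.456 + 51 ≈ 58.86 → 59.
Current AQI 59 is in the Moderate range (51–100). The next-lower category tops out at AQI 50, whose upper concentration bound is 72.531 µg/m³.
Reduction needed = 80.988 − 72.531 = 8.457 µg/m³.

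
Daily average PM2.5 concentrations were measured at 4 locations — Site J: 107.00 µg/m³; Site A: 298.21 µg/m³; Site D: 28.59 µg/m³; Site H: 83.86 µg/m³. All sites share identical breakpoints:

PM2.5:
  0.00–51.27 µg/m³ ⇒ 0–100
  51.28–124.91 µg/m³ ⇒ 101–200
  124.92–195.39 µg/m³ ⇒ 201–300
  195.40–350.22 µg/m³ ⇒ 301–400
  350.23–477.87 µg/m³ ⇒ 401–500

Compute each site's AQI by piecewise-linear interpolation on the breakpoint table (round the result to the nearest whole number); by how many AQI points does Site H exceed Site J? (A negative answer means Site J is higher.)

Site J: 107.00 lies in 51.28–124.91, so I_lo=101, I_hi=200, C_lo=51.28, C_hi=124.91.
(200−101)/(124.91−51.28) × (107.00−51.28) + 101 = 99/73.63 × 55.72 + 101 ≈ 175.92 → 176.
Site A 298.21: bracket 195.40–350.22 → index 301–400; slope 99/154.82, offset 102.81.
AQI = 301 + 99/154.82·102.81 ≈ 366.74 ⇒ 367.
Site D: 28.59 lies in 0.00–51.27, so I_lo=0, I_hi=100, C_lo=0.00, C_hi=51.27.
(100−0)/(51.27−0.00) × (28.59−0.00) + 0 = 100/51.27 × 28.59 + 0 ≈ 55.76 → 56.
Site H 83.86: bracket 51.28–124.91 → index 101–200; slope 99/73.63, offset 32.58.
AQI = 101 + 99/73.63·32.58 ≈ 144.81 ⇒ 145.
AQIs: Site J=176, Site A=367, Site D=56, Site H=145. Site H (145) − Site J (176) = -31.

-31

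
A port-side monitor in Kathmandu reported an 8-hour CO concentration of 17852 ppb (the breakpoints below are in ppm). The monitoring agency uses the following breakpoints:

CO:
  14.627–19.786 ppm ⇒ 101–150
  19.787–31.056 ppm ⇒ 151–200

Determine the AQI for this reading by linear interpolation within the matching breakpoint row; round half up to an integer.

132

Convert: 17852 ppb = 17.852 ppm.
CO 17.852: bracket 14.627–19.786 → index 101–150; slope 49/5.159, offset 3.225.
AQI = 101 + 49/5.159·3.225 ≈ 131.63 ⇒ 132.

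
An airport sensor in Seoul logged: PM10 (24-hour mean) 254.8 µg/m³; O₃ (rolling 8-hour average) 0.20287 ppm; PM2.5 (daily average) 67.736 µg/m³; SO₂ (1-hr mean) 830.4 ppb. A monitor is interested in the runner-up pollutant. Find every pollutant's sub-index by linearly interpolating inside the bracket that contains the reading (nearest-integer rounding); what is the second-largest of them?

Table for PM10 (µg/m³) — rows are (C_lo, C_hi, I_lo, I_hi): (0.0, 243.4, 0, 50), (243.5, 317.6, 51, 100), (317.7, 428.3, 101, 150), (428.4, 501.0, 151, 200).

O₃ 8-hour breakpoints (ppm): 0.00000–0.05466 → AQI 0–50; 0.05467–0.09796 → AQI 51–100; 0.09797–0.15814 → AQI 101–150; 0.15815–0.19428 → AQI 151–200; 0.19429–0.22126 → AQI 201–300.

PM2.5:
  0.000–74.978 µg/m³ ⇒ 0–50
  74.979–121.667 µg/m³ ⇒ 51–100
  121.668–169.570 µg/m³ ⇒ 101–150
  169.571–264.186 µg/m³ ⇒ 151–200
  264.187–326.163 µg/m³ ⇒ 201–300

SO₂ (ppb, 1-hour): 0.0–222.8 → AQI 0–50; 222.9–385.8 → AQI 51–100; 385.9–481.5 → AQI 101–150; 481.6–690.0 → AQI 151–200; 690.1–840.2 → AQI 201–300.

PM10: 254.8 lies in 243.5–317.6, so I_lo=51, I_hi=100, C_lo=243.5, C_hi=317.6.
(100−51)/(317.6−243.5) × (254.8−243.5) + 51 = 49/74.1 × 11.3 + 51 ≈ 58.47 → 58.
O₃: row 0.19429–0.22126 (AQI 201–300). (300−201)·(0.20287−0.19429)/(0.22126−0.19429) + 201 = 99·0.00858/0.02697 + 201 ≈ 232.49 → 232.
PM2.5 67.736: bracket 0.000–74.978 → index 0–50; slope 50/74.978, offset 67.736.
AQI = 0 + 50/74.978·67.736 ≈ 45.17 ⇒ 45.
SO₂: row 690.1–840.2 (AQI 201–300). (300−201)·(830.4−690.1)/(840.2−690.1) + 201 = 99·140.3/150.1 + 201 ≈ 293.54 → 294.
Sub-indices: PM10→58, O₃→232, PM2.5→45, SO₂→294. Ranked high→low: 294, 232, 58, 45. Second-highest sub-index = 232.

232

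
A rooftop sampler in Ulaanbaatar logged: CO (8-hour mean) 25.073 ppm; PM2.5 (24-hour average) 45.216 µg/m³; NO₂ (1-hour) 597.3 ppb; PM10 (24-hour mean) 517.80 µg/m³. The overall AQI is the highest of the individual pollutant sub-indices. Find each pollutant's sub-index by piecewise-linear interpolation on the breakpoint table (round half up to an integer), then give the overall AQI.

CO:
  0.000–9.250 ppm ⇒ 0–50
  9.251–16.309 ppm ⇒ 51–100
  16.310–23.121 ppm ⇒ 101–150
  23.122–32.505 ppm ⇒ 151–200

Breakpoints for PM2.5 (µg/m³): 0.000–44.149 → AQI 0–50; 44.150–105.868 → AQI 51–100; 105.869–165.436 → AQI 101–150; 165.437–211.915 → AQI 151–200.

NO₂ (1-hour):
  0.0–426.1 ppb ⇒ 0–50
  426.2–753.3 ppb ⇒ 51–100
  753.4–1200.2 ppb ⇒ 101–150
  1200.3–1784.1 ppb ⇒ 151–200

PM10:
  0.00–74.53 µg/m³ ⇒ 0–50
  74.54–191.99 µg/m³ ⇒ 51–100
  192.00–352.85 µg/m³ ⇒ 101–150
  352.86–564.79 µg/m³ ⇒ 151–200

CO 25.073: bracket 23.122–32.505 → index 151–200; slope 49/9.383, offset 1.951.
AQI = 151 + 49/9.383·1.951 ≈ 161.19 ⇒ 161.
PM2.5: 45.216 ∈ [44.150, 105.868] ↔ index [51, 100].
51 + (45.216−44.150)·(100−51)/(105.868−44.150) = 51 + 1.066·49/61.718 ≈ 51.85, so AQI = 52.
NO₂ 597.3: bracket 426.2–753.3 → index 51–100; slope 49/327.1, offset 171.1.
AQI = 51 + 49/327.1·171.1 ≈ 76.63 ⇒ 77.
PM10: row 352.86–564.79 (AQI 151–200). (200−151)·(517.80−352.86)/(564.79−352.86) + 151 = 49·164.94/211.93 + 151 ≈ 189.14 → 189.
Sub-indices: CO→161, PM2.5→52, NO₂→77, PM10→189. Overall AQI = max = 189; dominant pollutant is PM10.
AQI 189: Unhealthy.

189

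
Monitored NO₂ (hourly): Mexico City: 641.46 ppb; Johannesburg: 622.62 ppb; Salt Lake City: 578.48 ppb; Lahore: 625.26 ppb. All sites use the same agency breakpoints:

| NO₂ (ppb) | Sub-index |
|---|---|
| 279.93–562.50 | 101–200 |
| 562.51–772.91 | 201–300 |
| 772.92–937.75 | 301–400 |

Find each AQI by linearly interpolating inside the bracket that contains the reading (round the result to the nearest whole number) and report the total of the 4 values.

Mexico City 641.46: bracket 562.51–772.91 → index 201–300; slope 99/210.40, offset 78.95.
AQI = 201 + 99/210.40·78.95 ≈ 238.15 ⇒ 238.
Johannesburg: 622.62 lies in 562.51–772.91, so I_lo=201, I_hi=300, C_lo=562.51, C_hi=772.91.
(300−201)/(772.91−562.51) × (622.62−562.51) + 201 = 99/210.40 × 60.11 + 201 ≈ 229.28 → 229.
Salt Lake City: 578.48 ∈ [562.51, 772.91] ↔ index [201, 300].
201 + (578.48−562.51)·(300−201)/(772.91−562.51) = 201 + 15.97·99/210.40 ≈ 208.51, so AQI = 209.
Lahore: row 562.51–772.91 (AQI 201–300). (300−201)·(625.26−562.51)/(772.91−562.51) + 201 = 99·62.75/210.40 + 201 ≈ 230.53 → 231.
AQIs: Mexico City=238, Johannesburg=229, Salt Lake City=209, Lahore=231. Sum = 238 + 229 + 209 + 231 = 907.

907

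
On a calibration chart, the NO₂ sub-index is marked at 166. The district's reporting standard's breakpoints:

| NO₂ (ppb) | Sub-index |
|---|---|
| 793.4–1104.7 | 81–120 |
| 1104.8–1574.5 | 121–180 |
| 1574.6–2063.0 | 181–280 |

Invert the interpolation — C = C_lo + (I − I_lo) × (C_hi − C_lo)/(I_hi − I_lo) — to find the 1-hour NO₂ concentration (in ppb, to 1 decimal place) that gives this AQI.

AQI 166 lies in the 121–180 band, which corresponds to 1104.8–1574.5 ppb.
C = 1104.8 + (166−121)×(1574.5−1104.8)/(180−121) = 1104.8 + 45×469.7/59 ≈ 1463.046 ppb → 1463.0 ppb to 1 dp.

1463.0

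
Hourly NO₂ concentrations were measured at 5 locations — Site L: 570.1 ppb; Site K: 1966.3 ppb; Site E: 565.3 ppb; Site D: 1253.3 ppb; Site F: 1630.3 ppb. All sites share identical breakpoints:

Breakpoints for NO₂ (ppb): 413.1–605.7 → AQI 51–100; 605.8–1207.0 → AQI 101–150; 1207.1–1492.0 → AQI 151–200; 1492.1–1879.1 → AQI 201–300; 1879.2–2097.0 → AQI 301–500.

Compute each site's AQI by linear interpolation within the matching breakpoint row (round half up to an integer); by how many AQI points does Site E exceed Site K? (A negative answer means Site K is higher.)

-291

Site L: 570.1 ∈ [413.1, 605.7] ↔ index [51, 100].
51 + (570.1−413.1)·(100−51)/(605.7−413.1) = 51 + 157.0·49/192.6 ≈ 90.94, so AQI = 91.
Site K: row 1879.2–2097.0 (AQI 301–500). (500−301)·(1966.3−1879.2)/(2097.0−1879.2) + 301 = 199·87.1/217.8 + 301 ≈ 380.58 → 381.
Site E 565.3: bracket 413.1–605.7 → index 51–100; slope 49/192.6, offset 152.2.
AQI = 51 + 49/192.6·152.2 ≈ 89.72 ⇒ 90.
Site D: 1253.3 ∈ [1207.1, 1492.0] ↔ index [151, 200].
151 + (1253.3−1207.1)·(200−151)/(1492.0−1207.1) = 151 + 46.2·49/284.9 ≈ 158.95, so AQI = 159.
Site F: 1630.3 lies in 1492.1–1879.1, so I_lo=201, I_hi=300, C_lo=1492.1, C_hi=1879.1.
(300−201)/(1879.1−1492.1) × (1630.3−1492.1) + 201 = 99/387.0 × 138.2 + 201 ≈ 236.35 → 236.
AQIs: Site L=91, Site K=381, Site E=90, Site D=159, Site F=236. Site E (90) − Site K (381) = -291.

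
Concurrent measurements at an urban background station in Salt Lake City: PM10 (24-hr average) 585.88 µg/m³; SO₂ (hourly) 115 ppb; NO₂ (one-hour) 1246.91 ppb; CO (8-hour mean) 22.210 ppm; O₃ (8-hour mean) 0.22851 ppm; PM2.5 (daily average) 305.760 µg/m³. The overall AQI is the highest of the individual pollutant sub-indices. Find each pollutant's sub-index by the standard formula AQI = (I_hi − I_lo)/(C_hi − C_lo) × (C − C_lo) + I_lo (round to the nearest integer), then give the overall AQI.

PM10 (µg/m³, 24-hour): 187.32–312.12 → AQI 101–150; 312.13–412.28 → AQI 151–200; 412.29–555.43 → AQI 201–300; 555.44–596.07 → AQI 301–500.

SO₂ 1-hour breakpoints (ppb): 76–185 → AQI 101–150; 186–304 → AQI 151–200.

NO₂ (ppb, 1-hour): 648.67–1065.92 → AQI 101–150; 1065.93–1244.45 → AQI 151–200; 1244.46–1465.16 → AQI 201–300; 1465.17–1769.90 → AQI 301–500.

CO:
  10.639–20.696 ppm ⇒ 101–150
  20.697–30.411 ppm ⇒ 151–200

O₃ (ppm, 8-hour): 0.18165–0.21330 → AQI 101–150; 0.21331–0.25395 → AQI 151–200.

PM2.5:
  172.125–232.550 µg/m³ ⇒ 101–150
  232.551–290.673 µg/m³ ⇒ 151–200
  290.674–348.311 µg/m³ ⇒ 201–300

PM10: row 555.44–596.07 (AQI 301–500). (500−301)·(585.88−555.44)/(596.07−555.44) + 301 = 199·30.44/40.63 + 301 ≈ 450.09 → 450.
SO₂: 115 lies in 76–185, so I_lo=101, I_hi=150, C_lo=76, C_hi=185.
(150−101)/(185−76) × (115−76) + 101 = 49/109 × 39 + 101 ≈ 118.53 → 119.
NO₂: row 1244.46–1465.16 (AQI 201–300). (300−201)·(1246.91−1244.46)/(1465.16−1244.46) + 201 = 99·2.45/220.70 + 201 ≈ 202.10 → 202.
CO: row 20.697–30.411 (AQI 151–200). (200−151)·(22.210−20.697)/(30.411−20.697) + 151 = 49·1.513/9.714 + 151 ≈ 158.63 → 159.
O₃ 0.22851: bracket 0.21331–0.25395 → index 151–200; slope 49/0.04064, offset 0.01520.
AQI = 151 + 49/0.04064·0.01520 ≈ 169.33 ⇒ 169.
PM2.5: 305.760 lies in 290.674–348.311, so I_lo=201, I_hi=300, C_lo=290.674, C_hi=348.311.
(300−201)/(348.311−290.674) × (305.760−290.674) + 201 = 99/57.637 × 15.086 + 201 ≈ 226.91 → 227.
Sub-indices: PM10→450, SO₂→119, NO₂→202, CO→159, O₃→169, PM2.5→227. Overall AQI = max = 450; dominant pollutant is PM10.

450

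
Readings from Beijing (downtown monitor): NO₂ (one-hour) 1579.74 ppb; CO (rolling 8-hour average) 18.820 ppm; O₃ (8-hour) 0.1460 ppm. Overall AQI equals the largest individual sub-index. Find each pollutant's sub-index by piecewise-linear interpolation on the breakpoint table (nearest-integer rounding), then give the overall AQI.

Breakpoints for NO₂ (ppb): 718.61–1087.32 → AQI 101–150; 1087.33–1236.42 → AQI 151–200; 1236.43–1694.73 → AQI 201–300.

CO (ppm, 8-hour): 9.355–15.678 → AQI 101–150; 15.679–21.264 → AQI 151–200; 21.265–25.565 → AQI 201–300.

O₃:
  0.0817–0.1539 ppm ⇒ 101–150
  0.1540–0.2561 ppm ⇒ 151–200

275

NO₂ 1579.74: bracket 1236.43–1694.73 → index 201–300; slope 99/458.30, offset 343.31.
AQI = 201 + 99/458.30·343.31 ≈ 275.16 ⇒ 275.
CO: 18.820 lies in 15.679–21.264, so I_lo=151, I_hi=200, C_lo=15.679, C_hi=21.264.
(200−151)/(21.264−15.679) × (18.820−15.679) + 151 = 49/5.585 × 3.141 + 151 ≈ 178.56 → 179.
O₃: row 0.0817–0.1539 (AQI 101–150). (150−101)·(0.1460−0.0817)/(0.1539−0.0817) + 101 = 49·0.0643/0.0722 + 101 ≈ 144.64 → 145.
Sub-indices: NO₂→275, CO→179, O₃→145. Overall AQI = max = 275; dominant pollutant is NO₂.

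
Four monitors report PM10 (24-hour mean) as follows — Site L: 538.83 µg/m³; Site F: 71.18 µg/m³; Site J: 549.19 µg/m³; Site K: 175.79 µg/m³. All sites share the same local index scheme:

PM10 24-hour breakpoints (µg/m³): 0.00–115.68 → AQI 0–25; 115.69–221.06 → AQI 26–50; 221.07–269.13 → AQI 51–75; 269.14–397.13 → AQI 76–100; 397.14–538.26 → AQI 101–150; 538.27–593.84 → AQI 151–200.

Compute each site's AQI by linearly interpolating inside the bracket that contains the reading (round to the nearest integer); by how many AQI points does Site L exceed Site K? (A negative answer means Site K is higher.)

111

Site L 538.83: bracket 538.27–593.84 → index 151–200; slope 49/55.57, offset 0.56.
AQI = 151 + 49/55.57·0.56 ≈ 151.49 ⇒ 151.
Site F: 71.18 ∈ [0.00, 115.68] ↔ index [0, 25].
0 + (71.18−0.00)·(25−0)/(115.68−0.00) = 0 + 71.18·25/115.68 ≈ 15.38, so AQI = 15.
Site J 549.19: bracket 538.27–593.84 → index 151–200; slope 49/55.57, offset 10.92.
AQI = 151 + 49/55.57·10.92 ≈ 160.63 ⇒ 161.
Site K: 175.79 lies in 115.69–221.06, so I_lo=26, I_hi=50, C_lo=115.69, C_hi=221.06.
(50−26)/(221.06−115.69) × (175.79−115.69) + 26 = 24/105.37 × 60.10 + 26 ≈ 39.69 → 40.
AQIs: Site L=151, Site F=15, Site J=161, Site K=40. Site L (151) − Site K (40) = 111.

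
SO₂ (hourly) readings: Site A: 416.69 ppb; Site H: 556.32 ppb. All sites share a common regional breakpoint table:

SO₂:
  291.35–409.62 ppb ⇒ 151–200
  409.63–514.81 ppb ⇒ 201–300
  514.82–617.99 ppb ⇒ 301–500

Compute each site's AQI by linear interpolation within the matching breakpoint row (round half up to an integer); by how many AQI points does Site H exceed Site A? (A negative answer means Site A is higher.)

Site A: 416.69 ∈ [409.63, 514.81] ↔ index [201, 300].
201 + (416.69−409.63)·(300−201)/(514.81−409.63) = 201 + 7.06·99/105.18 ≈ 207.65, so AQI = 208.
Site H 556.32: bracket 514.82–617.99 → index 301–500; slope 199/103.17, offset 41.50.
AQI = 301 + 199/103.17·41.50 ≈ 381.05 ⇒ 381.
AQIs: Site A=208, Site H=381. Site H (381) − Site A (208) = 173.

173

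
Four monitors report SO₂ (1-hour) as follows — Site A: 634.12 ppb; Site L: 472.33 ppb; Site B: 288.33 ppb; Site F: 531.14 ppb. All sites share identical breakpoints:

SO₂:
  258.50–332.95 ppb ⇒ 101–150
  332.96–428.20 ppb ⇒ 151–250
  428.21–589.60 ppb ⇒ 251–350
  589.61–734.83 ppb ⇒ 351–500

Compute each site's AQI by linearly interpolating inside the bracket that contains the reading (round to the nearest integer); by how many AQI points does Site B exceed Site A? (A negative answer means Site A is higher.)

Site A 634.12: bracket 589.61–734.83 → index 351–500; slope 149/145.22, offset 44.51.
AQI = 351 + 149/145.22·44.51 ≈ 396.67 ⇒ 397.
Site L: 472.33 ∈ [428.21, 589.60] ↔ index [251, 350].
251 + (472.33−428.21)·(350−251)/(589.60−428.21) = 251 + 44.12·99/161.39 ≈ 278.06, so AQI = 278.
Site B: 288.33 ∈ [258.50, 332.95] ↔ index [101, 150].
101 + (288.33−258.50)·(150−101)/(332.95−258.50) = 101 + 29.83·49/74.45 ≈ 120.63, so AQI = 121.
Site F 531.14: bracket 428.21–589.60 → index 251–350; slope 99/161.39, offset 102.93.
AQI = 251 + 99/161.39·102.93 ≈ 314.14 ⇒ 314.
AQIs: Site A=397, Site L=278, Site B=121, Site F=314. Site B (121) − Site A (397) = -276.

-276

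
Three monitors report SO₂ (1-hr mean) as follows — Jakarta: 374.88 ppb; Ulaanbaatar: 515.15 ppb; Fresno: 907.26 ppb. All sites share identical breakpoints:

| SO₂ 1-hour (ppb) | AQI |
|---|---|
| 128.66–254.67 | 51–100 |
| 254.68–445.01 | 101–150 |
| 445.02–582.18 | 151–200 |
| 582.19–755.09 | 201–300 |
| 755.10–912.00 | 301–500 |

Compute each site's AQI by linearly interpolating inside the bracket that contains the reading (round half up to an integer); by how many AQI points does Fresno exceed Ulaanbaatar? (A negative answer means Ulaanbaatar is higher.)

Jakarta: 374.88 lies in 254.68–445.01, so I_lo=101, I_hi=150, C_lo=254.68, C_hi=445.01.
(150−101)/(445.01−254.68) × (374.88−254.68) + 101 = 49/190.33 × 120.20 + 101 ≈ 131.95 → 132.
Ulaanbaatar: row 445.02–582.18 (AQI 151–200). (200−151)·(515.15−445.02)/(582.18−445.02) + 151 = 49·70.13/137.16 + 151 ≈ 176.05 → 176.
Fresno: 907.26 lies in 755.10–912.00, so I_lo=301, I_hi=500, C_lo=755.10, C_hi=912.00.
(500−301)/(912.00−755.10) × (907.26−755.10) + 301 = 199/156.90 × 152.16 + 301 ≈ 493.99 → 494.
AQIs: Jakarta=132, Ulaanbaatar=176, Fresno=494. Fresno (494) − Ulaanbaatar (176) = 318.

318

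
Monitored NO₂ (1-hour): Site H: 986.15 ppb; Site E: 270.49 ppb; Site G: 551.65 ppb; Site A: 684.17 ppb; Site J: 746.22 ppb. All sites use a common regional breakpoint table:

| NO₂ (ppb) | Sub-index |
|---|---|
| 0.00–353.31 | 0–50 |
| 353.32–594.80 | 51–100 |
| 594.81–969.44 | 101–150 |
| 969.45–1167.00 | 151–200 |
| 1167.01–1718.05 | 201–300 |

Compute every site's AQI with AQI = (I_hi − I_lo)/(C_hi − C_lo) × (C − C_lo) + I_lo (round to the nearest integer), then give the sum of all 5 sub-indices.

518

Site H: 986.15 lies in 969.45–1167.00, so I_lo=151, I_hi=200, C_lo=969.45, C_hi=1167.00.
(200−151)/(1167.00−969.45) × (986.15−969.45) + 151 = 49/197.55 × 16.70 + 151 ≈ 155.14 → 155.
Site E 270.49: bracket 0.00–353.31 → index 0–50; slope 50/353.31, offset 270.49.
AQI = 0 + 50/353.31·270.49 ≈ 38.28 ⇒ 38.
Site G 551.65: bracket 353.32–594.80 → index 51–100; slope 49/241.48, offset 198.33.
AQI = 51 + 49/241.48·198.33 ≈ 91.24 ⇒ 91.
Site A 684.17: bracket 594.81–969.44 → index 101–150; slope 49/374.63, offset 89.36.
AQI = 101 + 49/374.63·89.36 ≈ 112.69 ⇒ 113.
Site J: 746.22 lies in 594.81–969.44, so I_lo=101, I_hi=150, C_lo=594.81, C_hi=969.44.
(150−101)/(969.44−594.81) × (746.22−594.81) + 101 = 49/374.63 × 151.41 + 101 ≈ 120.80 → 121.
AQIs: Site H=155, Site E=38, Site G=91, Site A=113, Site J=121. Sum = 155 + 38 + 91 + 113 + 121 = 518.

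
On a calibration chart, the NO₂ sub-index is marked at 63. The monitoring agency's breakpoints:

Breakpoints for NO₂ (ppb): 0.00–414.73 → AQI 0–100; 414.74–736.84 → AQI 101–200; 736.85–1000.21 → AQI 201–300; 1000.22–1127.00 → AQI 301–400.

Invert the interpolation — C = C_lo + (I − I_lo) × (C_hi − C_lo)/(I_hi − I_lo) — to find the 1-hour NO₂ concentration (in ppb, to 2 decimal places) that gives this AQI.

AQI 63 lies in the 0–100 band, which corresponds to 0.00–414.73 ppb.
C = 0.00 + (63−0)×(414.73−0.00)/(100−0) = 0.00 + 63×414.73/100 ≈ 261.2799 ppb → 261.28 ppb to 2 dp.

261.28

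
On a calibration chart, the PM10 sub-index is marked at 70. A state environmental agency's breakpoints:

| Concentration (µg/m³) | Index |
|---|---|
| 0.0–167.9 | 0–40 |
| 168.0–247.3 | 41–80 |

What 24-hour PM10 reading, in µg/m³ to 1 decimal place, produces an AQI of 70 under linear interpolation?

AQI 70 lies in the 41–80 band, which corresponds to 168.0–247.3 µg/m³.
C = 168.0 + (70−41)×(247.3−168.0)/(80−41) = 168.0 + 29×79.3/39 ≈ 226.967 µg/m³ → 227.0 µg/m³ to 1 dp.

227.0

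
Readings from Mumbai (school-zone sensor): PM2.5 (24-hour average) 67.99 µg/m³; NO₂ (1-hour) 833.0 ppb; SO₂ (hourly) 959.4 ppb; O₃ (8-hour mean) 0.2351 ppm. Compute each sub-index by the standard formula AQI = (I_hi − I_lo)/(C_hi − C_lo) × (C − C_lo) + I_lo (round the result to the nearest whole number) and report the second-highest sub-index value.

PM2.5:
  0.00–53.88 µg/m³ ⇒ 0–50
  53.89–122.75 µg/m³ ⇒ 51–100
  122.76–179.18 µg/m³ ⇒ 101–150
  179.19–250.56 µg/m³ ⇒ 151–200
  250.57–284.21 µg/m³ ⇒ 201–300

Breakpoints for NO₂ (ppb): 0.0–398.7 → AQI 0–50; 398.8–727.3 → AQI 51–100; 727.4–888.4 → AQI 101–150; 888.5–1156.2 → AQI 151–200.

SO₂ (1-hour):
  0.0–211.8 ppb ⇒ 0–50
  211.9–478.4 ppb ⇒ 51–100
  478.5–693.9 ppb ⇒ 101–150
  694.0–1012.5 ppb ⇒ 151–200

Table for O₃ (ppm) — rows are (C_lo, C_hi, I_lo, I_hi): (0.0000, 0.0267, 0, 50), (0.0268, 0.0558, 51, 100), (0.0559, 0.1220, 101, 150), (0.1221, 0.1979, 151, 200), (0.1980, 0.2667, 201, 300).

192

PM2.5: 67.99 ∈ [53.89, 122.75] ↔ index [51, 100].
51 + (67.99−53.89)·(100−51)/(122.75−53.89) = 51 + 14.10·49/68.86 ≈ 61.03, so AQI = 61.
NO₂ 833.0: bracket 727.4–888.4 → index 101–150; slope 49/161.0, offset 105.6.
AQI = 101 + 49/161.0·105.6 ≈ 133.14 ⇒ 133.
SO₂: 959.4 ∈ [694.0, 1012.5] ↔ index [151, 200].
151 + (959.4−694.0)·(200−151)/(1012.5−694.0) = 151 + 265.4·49/318.5 ≈ 191.83, so AQI = 192.
O₃ 0.2351: bracket 0.1980–0.2667 → index 201–300; slope 99/0.0687, offset 0.0371.
AQI = 201 + 99/0.0687·0.0371 ≈ 254.46 ⇒ 254.
Sub-indices: PM2.5→61, NO₂→133, SO₂→192, O₃→254. Ranked high→low: 254, 192, 133, 61. Second-highest sub-index = 192.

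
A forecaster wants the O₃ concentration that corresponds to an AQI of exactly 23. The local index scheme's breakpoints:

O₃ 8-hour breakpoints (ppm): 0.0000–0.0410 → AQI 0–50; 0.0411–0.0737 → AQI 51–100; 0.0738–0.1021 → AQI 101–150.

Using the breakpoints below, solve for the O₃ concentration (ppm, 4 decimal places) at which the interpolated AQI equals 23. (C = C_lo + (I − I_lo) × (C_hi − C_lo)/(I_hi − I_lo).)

AQI 23 lies in the 0–50 band, which corresponds to 0.0000–0.0410 ppm.
C = 0.0000 + (23−0)×(0.0410−0.0000)/(50−0) = 0.0000 + 23×0.0410/50 ≈ 0.018860 ppm → 0.0189 ppm to 4 dp.

0.0189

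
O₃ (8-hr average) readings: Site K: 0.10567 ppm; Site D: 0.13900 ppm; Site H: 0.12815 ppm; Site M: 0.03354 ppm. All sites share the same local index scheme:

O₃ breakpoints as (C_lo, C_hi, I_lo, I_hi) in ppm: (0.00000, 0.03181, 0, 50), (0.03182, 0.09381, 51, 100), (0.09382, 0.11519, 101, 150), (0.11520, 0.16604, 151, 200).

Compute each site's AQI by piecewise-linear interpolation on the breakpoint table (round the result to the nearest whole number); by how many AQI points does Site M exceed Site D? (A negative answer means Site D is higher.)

Site K: 0.10567 ∈ [0.09382, 0.11519] ↔ index [101, 150].
101 + (0.10567−0.09382)·(150−101)/(0.11519−0.09382) = 101 + 0.01185·49/0.02137 ≈ 128.17, so AQI = 128.
Site D: 0.13900 lies in 0.11520–0.16604, so I_lo=151, I_hi=200, C_lo=0.11520, C_hi=0.16604.
(200−151)/(0.16604−0.11520) × (0.13900−0.11520) + 151 = 49/0.05084 × 0.02380 + 151 ≈ 173.94 → 174.
Site H: row 0.11520–0.16604 (AQI 151–200). (200−151)·(0.12815−0.11520)/(0.16604−0.11520) + 151 = 49·0.01295/0.05084 + 151 ≈ 163.48 → 163.
Site M: row 0.03182–0.09381 (AQI 51–100). (100−51)·(0.03354−0.03182)/(0.09381−0.03182) + 51 = 49·0.00172/0.06199 + 51 ≈ 52.36 → 52.
AQIs: Site K=128, Site D=174, Site H=163, Site M=52. Site M (52) − Site D (174) = -122.

-122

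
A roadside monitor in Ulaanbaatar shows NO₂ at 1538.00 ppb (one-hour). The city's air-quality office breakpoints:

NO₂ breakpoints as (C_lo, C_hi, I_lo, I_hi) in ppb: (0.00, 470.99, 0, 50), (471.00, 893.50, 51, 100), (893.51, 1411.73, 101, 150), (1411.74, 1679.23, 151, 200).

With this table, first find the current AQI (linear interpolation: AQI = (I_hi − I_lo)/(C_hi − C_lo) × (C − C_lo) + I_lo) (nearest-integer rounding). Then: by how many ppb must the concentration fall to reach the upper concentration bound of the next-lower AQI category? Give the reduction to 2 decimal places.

NO₂: row 1411.74–1679.23 (AQI 151–200). (200−151)·(1538.00−1411.74)/(1679.23−1411.74) + 151 = 49·126.26/267.49 + 151 ≈ 174.13 → 174.
Current AQI 174 is in the Unhealthy range (151–200). The next-lower category tops out at AQI 150, whose upper concentration bound is 1411.73 ppb.
Reduction needed = 1538.00 − 1411.73 = 126.27 ppb.

126.27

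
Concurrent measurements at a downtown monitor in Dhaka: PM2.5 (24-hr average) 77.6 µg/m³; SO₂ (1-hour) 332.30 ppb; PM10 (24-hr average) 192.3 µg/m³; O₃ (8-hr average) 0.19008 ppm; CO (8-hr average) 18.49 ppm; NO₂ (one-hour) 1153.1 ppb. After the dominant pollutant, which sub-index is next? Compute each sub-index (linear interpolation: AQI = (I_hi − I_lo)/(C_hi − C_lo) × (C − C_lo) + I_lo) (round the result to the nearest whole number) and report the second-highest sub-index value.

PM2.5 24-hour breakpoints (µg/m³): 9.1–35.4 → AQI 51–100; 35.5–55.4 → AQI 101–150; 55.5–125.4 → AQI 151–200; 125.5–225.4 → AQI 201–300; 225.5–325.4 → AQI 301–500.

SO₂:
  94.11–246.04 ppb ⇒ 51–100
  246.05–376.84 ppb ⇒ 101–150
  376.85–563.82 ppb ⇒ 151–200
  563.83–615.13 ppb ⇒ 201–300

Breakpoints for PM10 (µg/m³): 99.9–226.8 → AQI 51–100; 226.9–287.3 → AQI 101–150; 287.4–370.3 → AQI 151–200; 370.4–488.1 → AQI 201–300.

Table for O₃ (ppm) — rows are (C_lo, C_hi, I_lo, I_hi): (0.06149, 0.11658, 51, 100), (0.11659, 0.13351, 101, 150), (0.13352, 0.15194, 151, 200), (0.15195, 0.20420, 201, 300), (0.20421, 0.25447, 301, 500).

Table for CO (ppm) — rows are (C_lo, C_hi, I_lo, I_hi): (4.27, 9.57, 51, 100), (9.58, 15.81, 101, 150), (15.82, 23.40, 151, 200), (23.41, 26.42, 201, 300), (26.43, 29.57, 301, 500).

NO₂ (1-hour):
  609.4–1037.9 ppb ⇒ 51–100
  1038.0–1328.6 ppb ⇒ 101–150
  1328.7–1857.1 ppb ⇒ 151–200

168

PM2.5: 77.6 lies in 55.5–125.4, so I_lo=151, I_hi=200, C_lo=55.5, C_hi=125.4.
(200−151)/(125.4−55.5) × (77.6−55.5) + 151 = 49/69.9 × 22.1 + 151 ≈ 166.49 → 166.
SO₂: 332.30 lies in 246.05–376.84, so I_lo=101, I_hi=150, C_lo=246.05, C_hi=376.84.
(150−101)/(376.84−246.05) × (332.30−246.05) + 101 = 49/130.79 × 86.25 + 101 ≈ 133.31 → 133.
PM10: 192.3 ∈ [99.9, 226.8] ↔ index [51, 100].
51 + (192.3−99.9)·(100−51)/(226.8−99.9) = 51 + 92.4·49/126.9 ≈ 86.68, so AQI = 87.
O₃ 0.19008: bracket 0.15195–0.20420 → index 201–300; slope 99/0.05225, offset 0.03813.
AQI = 201 + 99/0.05225·0.03813 ≈ 273.25 ⇒ 273.
CO: 18.49 ∈ [15.82, 23.40] ↔ index [151, 200].
151 + (18.49−15.82)·(200−151)/(23.40−15.82) = 151 + 2.67·49/7.58 ≈ 168.26, so AQI = 168.
NO₂: row 1038.0–1328.6 (AQI 101–150). (150−101)·(1153.1−1038.0)/(1328.6−1038.0) + 101 = 49·115.1/290.6 + 101 ≈ 120.41 → 120.
Sub-indices: PM2.5→166, SO₂→133, PM10→87, O₃→273, CO→168, NO₂→120. Ranked high→low: 273, 168, 166, 133, 120, 87. Second-highest sub-index = 168.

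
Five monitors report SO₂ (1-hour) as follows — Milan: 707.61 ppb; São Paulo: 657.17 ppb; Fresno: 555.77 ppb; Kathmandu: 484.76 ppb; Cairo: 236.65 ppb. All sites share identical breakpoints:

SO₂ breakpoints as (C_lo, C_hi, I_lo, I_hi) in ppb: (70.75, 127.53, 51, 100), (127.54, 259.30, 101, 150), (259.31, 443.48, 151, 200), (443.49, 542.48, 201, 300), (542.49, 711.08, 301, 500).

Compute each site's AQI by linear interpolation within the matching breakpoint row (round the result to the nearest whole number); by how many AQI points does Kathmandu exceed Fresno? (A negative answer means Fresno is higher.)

Milan 707.61: bracket 542.49–711.08 → index 301–500; slope 199/168.59, offset 165.12.
AQI = 301 + 199/168.59·165.12 ≈ 495.90 ⇒ 496.
São Paulo: 657.17 ∈ [542.49, 711.08] ↔ index [301, 500].
301 + (657.17−542.49)·(500−301)/(711.08−542.49) = 301 + 114.68·199/168.59 ≈ 436.37, so AQI = 436.
Fresno 555.77: bracket 542.49–711.08 → index 301–500; slope 199/168.59, offset 13.28.
AQI = 301 + 199/168.59·13.28 ≈ 316.68 ⇒ 317.
Kathmandu: 484.76 ∈ [443.49, 542.48] ↔ index [201, 300].
201 + (484.76−443.49)·(300−201)/(542.48−443.49) = 201 + 41.27·99/98.99 ≈ 242.27, so AQI = 242.
Cairo 236.65: bracket 127.54–259.30 → index 101–150; slope 49/131.76, offset 109.11.
AQI = 101 + 49/131.76·109.11 ≈ 141.58 ⇒ 142.
AQIs: Milan=496, São Paulo=436, Fresno=317, Kathmandu=242, Cairo=142. Kathmandu (242) − Fresno (317) = -75.

-75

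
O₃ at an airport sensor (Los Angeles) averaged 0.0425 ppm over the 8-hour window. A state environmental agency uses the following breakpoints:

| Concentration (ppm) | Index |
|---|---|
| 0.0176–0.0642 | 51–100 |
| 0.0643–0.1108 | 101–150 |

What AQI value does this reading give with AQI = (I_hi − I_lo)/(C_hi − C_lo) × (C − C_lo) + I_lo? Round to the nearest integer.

O₃ 0.0425: bracket 0.0176–0.0642 → index 51–100; slope 49/0.0466, offset 0.0249.
AQI = 51 + 49/0.0466·0.0249 ≈ 77.18 ⇒ 77.

77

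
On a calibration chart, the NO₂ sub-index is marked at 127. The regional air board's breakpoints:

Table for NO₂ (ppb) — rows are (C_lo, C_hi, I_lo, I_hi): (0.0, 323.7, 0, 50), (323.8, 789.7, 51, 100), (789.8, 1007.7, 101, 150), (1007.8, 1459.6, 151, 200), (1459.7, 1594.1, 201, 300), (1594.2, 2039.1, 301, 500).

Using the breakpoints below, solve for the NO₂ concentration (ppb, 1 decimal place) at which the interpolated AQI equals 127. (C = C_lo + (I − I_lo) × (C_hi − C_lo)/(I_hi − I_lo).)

AQI 127 lies in the 101–150 band, which corresponds to 789.8–1007.7 ppb.
C = 789.8 + (127−101)×(1007.7−789.8)/(150−101) = 789.8 + 26×217.9/49 ≈ 905.420 ppb → 905.4 ppb to 1 dp.

905.4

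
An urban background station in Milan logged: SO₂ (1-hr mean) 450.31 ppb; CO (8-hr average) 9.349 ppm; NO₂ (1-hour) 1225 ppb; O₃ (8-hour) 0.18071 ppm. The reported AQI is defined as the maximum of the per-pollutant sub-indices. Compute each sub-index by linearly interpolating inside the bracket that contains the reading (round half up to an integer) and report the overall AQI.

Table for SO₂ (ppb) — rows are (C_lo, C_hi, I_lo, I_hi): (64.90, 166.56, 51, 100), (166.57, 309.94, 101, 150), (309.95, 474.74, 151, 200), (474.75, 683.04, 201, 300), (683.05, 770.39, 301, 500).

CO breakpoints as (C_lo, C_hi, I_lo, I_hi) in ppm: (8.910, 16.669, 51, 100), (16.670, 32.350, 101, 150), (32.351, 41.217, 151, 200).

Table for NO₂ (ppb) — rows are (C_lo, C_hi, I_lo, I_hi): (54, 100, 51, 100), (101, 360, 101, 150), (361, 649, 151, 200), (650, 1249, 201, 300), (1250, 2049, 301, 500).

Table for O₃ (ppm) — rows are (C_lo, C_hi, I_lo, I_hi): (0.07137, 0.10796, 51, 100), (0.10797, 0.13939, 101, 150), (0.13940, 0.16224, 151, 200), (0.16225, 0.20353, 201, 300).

SO₂: 450.31 ∈ [309.95, 474.74] ↔ index [151, 200].
151 + (450.31−309.95)·(200−151)/(474.74−309.95) = 151 + 140.36·49/164.79 ≈ 192.74, so AQI = 193.
CO: 9.349 ∈ [8.910, 16.669] ↔ index [51, 100].
51 + (9.349−8.910)·(100−51)/(16.669−8.910) = 51 + 0.439·49/7.759 ≈ 53.77, so AQI = 54.
NO₂: 1225 lies in 650–1249, so I_lo=201, I_hi=300, C_lo=650, C_hi=1249.
(300−201)/(1249−650) × (1225−650) + 201 = 99/599 × 575 + 201 ≈ 296.03 → 296.
O₃: 0.18071 ∈ [0.16225, 0.20353] ↔ index [201, 300].
201 + (0.18071−0.16225)·(300−201)/(0.20353−0.16225) = 201 + 0.01846·99/0.04128 ≈ 245.27, so AQI = 245.
Sub-indices: SO₂→193, CO→54, NO₂→296, O₃→245. Overall AQI = max = 296; dominant pollutant is NO₂.

296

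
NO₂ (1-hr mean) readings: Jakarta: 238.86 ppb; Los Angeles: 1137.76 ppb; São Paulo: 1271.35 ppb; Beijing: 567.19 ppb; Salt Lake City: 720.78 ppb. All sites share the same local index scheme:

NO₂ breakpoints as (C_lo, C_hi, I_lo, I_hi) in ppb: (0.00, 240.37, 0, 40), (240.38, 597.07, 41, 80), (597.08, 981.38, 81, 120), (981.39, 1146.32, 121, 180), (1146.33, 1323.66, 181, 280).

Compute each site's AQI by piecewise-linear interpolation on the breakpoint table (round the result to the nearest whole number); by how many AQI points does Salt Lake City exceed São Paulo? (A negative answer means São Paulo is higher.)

-157

Jakarta: row 0.00–240.37 (AQI 0–40). (40−0)·(238.86−0.00)/(240.37−0.00) + 0 = 40·238.86/240.37 + 0 ≈ 39.75 → 40.
Los Angeles: 1137.76 ∈ [981.39, 1146.32] ↔ index [121, 180].
121 + (1137.76−981.39)·(180−121)/(1146.32−981.39) = 121 + 156.37·59/164.93 ≈ 176.94, so AQI = 177.
São Paulo: 1271.35 lies in 1146.33–1323.66, so I_lo=181, I_hi=280, C_lo=1146.33, C_hi=1323.66.
(280−181)/(1323.66−1146.33) × (1271.35−1146.33) + 181 = 99/177.33 × 125.02 + 181 ≈ 250.80 → 251.
Beijing 567.19: bracket 240.38–597.07 → index 41–80; slope 39/356.69, offset 326.81.
AQI = 41 + 39/356.69·326.81 ≈ 76.73 ⇒ 77.
Salt Lake City: 720.78 lies in 597.08–981.38, so I_lo=81, I_hi=120, C_lo=597.08, C_hi=981.38.
(120−81)/(981.38−597.08) × (720.78−597.08) + 81 = 39/384.30 × 123.70 + 81 ≈ 93.55 → 94.
AQIs: Jakarta=40, Los Angeles=177, São Paulo=251, Beijing=77, Salt Lake City=94. Salt Lake City (94) − São Paulo (251) = -157.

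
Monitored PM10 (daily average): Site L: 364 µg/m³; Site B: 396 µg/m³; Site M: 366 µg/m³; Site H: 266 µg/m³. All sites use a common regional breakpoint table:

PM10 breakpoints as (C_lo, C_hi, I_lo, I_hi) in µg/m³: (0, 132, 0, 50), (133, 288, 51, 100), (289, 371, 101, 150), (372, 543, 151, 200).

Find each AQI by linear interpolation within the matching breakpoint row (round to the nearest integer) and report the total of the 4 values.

Site L: row 289–371 (AQI 101–150). (150−101)·(364−289)/(371−289) + 101 = 49·75/82 + 101 ≈ 145.82 → 146.
Site B: row 372–543 (AQI 151–200). (200−151)·(396−372)/(543−372) + 151 = 49·24/171 + 151 ≈ 157.88 → 158.
Site M: row 289–371 (AQI 101–150). (150−101)·(366−289)/(371−289) + 101 = 49·77/82 + 101 ≈ 147.01 → 147.
Site H: row 133–288 (AQI 51–100). (100−51)·(266−133)/(288−133) + 51 = 49·133/155 + 51 ≈ 93.05 → 93.
AQIs: Site L=146, Site B=158, Site M=147, Site H=93. Sum = 146 + 158 + 147 + 93 = 544.

544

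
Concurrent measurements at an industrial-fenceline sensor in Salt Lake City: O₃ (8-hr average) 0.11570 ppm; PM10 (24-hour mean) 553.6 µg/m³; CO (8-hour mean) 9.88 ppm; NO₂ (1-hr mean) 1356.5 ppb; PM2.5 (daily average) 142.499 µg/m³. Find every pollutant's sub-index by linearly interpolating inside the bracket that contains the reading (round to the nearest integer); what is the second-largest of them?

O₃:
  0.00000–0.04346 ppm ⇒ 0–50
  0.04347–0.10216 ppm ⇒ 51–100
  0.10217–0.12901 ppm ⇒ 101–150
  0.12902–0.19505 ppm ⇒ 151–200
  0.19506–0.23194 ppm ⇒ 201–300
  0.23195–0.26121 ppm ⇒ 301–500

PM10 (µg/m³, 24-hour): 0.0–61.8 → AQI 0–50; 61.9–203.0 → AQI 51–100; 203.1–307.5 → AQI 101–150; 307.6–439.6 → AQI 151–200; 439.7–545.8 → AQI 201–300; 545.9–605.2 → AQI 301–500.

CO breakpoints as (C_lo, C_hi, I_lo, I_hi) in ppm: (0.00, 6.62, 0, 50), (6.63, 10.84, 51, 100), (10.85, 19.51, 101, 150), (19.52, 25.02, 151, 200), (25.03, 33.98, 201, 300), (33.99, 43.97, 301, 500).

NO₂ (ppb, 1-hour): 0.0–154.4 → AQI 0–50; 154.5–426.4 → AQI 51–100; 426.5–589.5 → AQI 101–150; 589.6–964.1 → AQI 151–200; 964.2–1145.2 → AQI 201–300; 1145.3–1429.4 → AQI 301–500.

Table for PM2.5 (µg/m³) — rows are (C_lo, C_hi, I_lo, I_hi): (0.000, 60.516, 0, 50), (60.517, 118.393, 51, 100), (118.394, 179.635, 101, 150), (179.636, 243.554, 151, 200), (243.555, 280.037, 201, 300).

327

O₃ 0.11570: bracket 0.10217–0.12901 → index 101–150; slope 49/0.02684, offset 0.01353.
AQI = 101 + 49/0.02684·0.01353 ≈ 125.70 ⇒ 126.
PM10: 553.6 ∈ [545.9, 605.2] ↔ index [301, 500].
301 + (553.6−545.9)·(500−301)/(605.2−545.9) = 301 + 7.7·199/59.3 ≈ 326.84, so AQI = 327.
CO 9.88: bracket 6.63–10.84 → index 51–100; slope 49/4.21, offset 3.25.
AQI = 51 + 49/4.21·3.25 ≈ 88.83 ⇒ 89.
NO₂: 1356.5 ∈ [1145.3, 1429.4] ↔ index [301, 500].
301 + (1356.5−1145.3)·(500−301)/(1429.4−1145.3) = 301 + 211.2·199/284.1 ≈ 448.94, so AQI = 449.
PM2.5: 142.499 ∈ [118.394, 179.635] ↔ index [101, 150].
101 + (142.499−118.394)·(150−101)/(179.635−118.394) = 101 + 24.105·49/61.241 ≈ 120.29, so AQI = 120.
Sub-indices: O₃→126, PM10→327, CO→89, NO₂→449, PM2.5→120. Ranked high→low: 449, 327, 126, 120, 89. Second-highest sub-index = 327.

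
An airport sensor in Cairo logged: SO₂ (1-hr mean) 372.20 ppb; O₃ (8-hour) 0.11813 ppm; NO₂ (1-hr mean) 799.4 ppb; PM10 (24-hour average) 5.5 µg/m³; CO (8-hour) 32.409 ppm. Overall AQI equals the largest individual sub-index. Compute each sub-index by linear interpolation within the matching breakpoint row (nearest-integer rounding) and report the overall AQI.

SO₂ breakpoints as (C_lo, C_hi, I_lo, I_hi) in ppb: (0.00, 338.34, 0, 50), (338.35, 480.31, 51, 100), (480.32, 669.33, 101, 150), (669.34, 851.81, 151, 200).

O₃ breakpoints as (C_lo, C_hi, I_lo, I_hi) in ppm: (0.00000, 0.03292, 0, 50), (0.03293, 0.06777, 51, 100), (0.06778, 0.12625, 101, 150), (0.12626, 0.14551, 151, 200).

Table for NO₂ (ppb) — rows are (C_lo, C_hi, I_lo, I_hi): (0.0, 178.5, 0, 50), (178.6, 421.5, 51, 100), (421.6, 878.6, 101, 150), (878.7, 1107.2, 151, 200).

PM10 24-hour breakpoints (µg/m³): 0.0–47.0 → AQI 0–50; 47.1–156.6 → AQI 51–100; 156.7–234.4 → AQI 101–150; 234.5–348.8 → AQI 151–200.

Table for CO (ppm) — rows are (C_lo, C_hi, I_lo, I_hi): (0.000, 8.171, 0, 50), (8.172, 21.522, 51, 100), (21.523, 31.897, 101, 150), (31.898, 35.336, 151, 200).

158

SO₂ 372.20: bracket 338.35–480.31 → index 51–100; slope 49/141.96, offset 33.85.
AQI = 51 + 49/141.96·33.85 ≈ 62.68 ⇒ 63.
O₃: 0.11813 lies in 0.06778–0.12625, so I_lo=101, I_hi=150, C_lo=0.06778, C_hi=0.12625.
(150−101)/(0.12625−0.06778) × (0.11813−0.06778) + 101 = 49/0.05847 × 0.05035 + 101 ≈ 143.20 → 143.
NO₂: row 421.6–878.6 (AQI 101–150). (150−101)·(799.4−421.6)/(878.6−421.6) + 101 = 49·377.8/457.0 + 101 ≈ 141.51 → 142.
PM10: row 0.0–47.0 (AQI 0–50). (50−0)·(5.5−0.0)/(47.0−0.0) + 0 = 50·5.5/47.0 + 0 ≈ 5.85 → 6.
CO: 32.409 lies in 31.898–35.336, so I_lo=151, I_hi=200, C_lo=31.898, C_hi=35.336.
(200−151)/(35.336−31.898) × (32.409−31.898) + 151 = 49/3.438 × 0.511 + 151 ≈ 158.28 → 158.
Sub-indices: SO₂→63, O₃→143, NO₂→142, PM10→6, CO→158. Overall AQI = max = 158; dominant pollutant is CO.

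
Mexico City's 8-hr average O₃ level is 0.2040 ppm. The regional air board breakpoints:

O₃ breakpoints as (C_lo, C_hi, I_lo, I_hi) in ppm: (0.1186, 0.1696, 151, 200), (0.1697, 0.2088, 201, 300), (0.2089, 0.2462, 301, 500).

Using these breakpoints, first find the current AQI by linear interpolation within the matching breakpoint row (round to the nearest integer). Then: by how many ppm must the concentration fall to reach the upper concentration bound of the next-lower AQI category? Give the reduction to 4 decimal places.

0.0344

O₃: 0.2040 lies in 0.1697–0.2088, so I_lo=201, I_hi=300, C_lo=0.1697, C_hi=0.2088.
(300−201)/(0.2088−0.1697) × (0.2040−0.1697) + 201 = 99/0.0391 × 0.0343 + 201 ≈ 287.85 → 288.
Current AQI 288 is in the Very Unhealthy range (201–300). The next-lower category tops out at AQI 200, whose upper concentration bound is 0.1696 ppm.
Reduction needed = 0.2040 − 0.1696 = 0.0344 ppm.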